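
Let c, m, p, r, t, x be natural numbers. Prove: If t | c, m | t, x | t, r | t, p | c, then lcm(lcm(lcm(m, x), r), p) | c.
m | t and x | t, thus lcm(m, x) | t. Since r | t, lcm(lcm(m, x), r) | t. Since t | c, lcm(lcm(m, x), r) | c. p | c, so lcm(lcm(lcm(m, x), r), p) | c.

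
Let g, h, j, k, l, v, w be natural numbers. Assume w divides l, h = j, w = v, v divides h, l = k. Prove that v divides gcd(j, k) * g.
h = j and v divides h, so v divides j. From l = k and w divides l, w divides k. Since w = v, v divides k. v divides j, so v divides gcd(j, k). Then v divides gcd(j, k) * g.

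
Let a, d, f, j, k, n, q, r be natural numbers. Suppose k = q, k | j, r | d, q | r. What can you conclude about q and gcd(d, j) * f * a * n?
q | gcd(d, j) * f * a * n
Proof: q | r and r | d, hence q | d. k = q and k | j, hence q | j. q | d, so q | gcd(d, j). Then q | gcd(d, j) * f. Then q | gcd(d, j) * f * a. Then q | gcd(d, j) * f * a * n.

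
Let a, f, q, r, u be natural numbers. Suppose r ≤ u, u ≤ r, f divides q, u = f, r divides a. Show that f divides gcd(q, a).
Since r ≤ u and u ≤ r, r = u. u = f, so r = f. Since r divides a, f divides a. Since f divides q, f divides gcd(q, a).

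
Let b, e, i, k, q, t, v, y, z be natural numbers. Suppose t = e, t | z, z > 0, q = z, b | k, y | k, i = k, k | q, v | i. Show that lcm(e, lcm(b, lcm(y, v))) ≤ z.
t = e and t | z, hence e | z. i = k and v | i, thus v | k. Since y | k, lcm(y, v) | k. b | k, so lcm(b, lcm(y, v)) | k. q = z and k | q, so k | z. lcm(b, lcm(y, v)) | k, so lcm(b, lcm(y, v)) | z. e | z, so lcm(e, lcm(b, lcm(y, v))) | z. z > 0, so lcm(e, lcm(b, lcm(y, v))) ≤ z.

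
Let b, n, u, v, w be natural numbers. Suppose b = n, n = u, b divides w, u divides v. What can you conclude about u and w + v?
u divides w + v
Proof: From b = n and n = u, b = u. Since b divides w, u divides w. Since u divides v, u divides w + v.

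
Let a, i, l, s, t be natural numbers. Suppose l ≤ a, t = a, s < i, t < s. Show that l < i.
t < s and s < i, thus t < i. t = a, so a < i. l ≤ a, so l < i.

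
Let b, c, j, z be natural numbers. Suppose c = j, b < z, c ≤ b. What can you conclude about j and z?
j < z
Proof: Since c = j and c ≤ b, j ≤ b. Since b < z, j < z.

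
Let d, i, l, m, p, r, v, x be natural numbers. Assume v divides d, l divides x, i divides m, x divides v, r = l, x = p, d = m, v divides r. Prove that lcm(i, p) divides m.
Because r = l and v divides r, v divides l. From l divides x, v divides x. x divides v, so v = x. Since x = p, v = p. d = m and v divides d, thus v divides m. v = p, so p divides m. i divides m, so lcm(i, p) divides m.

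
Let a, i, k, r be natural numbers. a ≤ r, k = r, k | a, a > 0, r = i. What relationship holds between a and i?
a = i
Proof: k | a and a > 0, thus k ≤ a. Since k = r, r ≤ a. Since a ≤ r, a = r. Since r = i, a = i.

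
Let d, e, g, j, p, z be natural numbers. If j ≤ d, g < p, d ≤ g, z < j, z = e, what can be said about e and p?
e < p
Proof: z < j and j ≤ d, hence z < d. z = e, so e < d. d ≤ g and g < p, thus d < p. Because e < d, e < p.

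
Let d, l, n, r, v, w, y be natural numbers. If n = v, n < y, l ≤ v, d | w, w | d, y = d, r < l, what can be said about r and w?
r < w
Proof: d | w and w | d, hence d = w. y = d, so y = w. r < l and l ≤ v, thus r < v. From n = v and n < y, v < y. r < v, so r < y. Since y = w, r < w.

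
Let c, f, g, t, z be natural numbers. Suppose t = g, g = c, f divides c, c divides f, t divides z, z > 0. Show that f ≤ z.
c divides f and f divides c, hence c = f. g = c, so g = f. t = g and t divides z, therefore g divides z. Since z > 0, g ≤ z. Since g = f, f ≤ z.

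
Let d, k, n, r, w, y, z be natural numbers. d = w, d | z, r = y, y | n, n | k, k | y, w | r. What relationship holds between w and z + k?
w | z + k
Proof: d = w and d | z, hence w | z. y | n and n | k, therefore y | k. Because k | y, y = k. r = y, so r = k. Since w | r, w | k. Since w | z, w | z + k.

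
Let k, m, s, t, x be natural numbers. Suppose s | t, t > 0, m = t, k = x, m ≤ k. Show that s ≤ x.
Because s | t and t > 0, s ≤ t. From k = x and m ≤ k, m ≤ x. Since m = t, t ≤ x. s ≤ t, so s ≤ x.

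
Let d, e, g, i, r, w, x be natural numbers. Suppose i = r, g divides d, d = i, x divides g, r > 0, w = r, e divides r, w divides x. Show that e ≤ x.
Because w = r and w divides x, r divides x. d = i and i = r, hence d = r. From x divides g and g divides d, x divides d. Since d = r, x divides r. r divides x, so r = x. e divides r and r > 0, thus e ≤ r. From r = x, e ≤ x.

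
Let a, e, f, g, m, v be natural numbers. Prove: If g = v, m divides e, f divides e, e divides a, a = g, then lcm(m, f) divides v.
m divides e and f divides e, therefore lcm(m, f) divides e. a = g and g = v, hence a = v. From e divides a, e divides v. Since lcm(m, f) divides e, lcm(m, f) divides v.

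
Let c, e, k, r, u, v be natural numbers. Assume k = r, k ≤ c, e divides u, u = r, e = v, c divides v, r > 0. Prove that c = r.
u = r and e divides u, therefore e divides r. e = v, so v divides r. c divides v, so c divides r. Since r > 0, c ≤ r. Since k = r and k ≤ c, r ≤ c. c ≤ r, so c = r.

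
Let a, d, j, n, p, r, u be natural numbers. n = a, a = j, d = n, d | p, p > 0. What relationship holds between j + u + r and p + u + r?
j + u + r ≤ p + u + r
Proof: Since n = a and a = j, n = j. d = n and d | p, thus n | p. Since p > 0, n ≤ p. n = j, so j ≤ p. Then j + u ≤ p + u. Then j + u + r ≤ p + u + r.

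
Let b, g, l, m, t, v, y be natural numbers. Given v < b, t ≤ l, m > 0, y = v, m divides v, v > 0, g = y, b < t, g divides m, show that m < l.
Since g = y and y = v, g = v. g divides m, so v divides m. Since m > 0, v ≤ m. Since m divides v and v > 0, m ≤ v. v ≤ m, so v = m. v < b and b < t, hence v < t. Since t ≤ l, v < l. Because v = m, m < l.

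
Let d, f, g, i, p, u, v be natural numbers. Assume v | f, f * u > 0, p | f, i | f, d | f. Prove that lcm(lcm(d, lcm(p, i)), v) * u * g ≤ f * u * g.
From p | f and i | f, lcm(p, i) | f. Since d | f, lcm(d, lcm(p, i)) | f. v | f, so lcm(lcm(d, lcm(p, i)), v) | f. Then lcm(lcm(d, lcm(p, i)), v) * u | f * u. f * u > 0, so lcm(lcm(d, lcm(p, i)), v) * u ≤ f * u. Then lcm(lcm(d, lcm(p, i)), v) * u * g ≤ f * u * g.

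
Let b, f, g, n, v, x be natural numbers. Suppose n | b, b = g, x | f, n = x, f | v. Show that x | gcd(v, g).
Because x | f and f | v, x | v. b = g and n | b, hence n | g. From n = x, x | g. x | v, so x | gcd(v, g).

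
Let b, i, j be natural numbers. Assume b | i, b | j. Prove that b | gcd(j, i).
b | j and b | i. Because common divisors divide the gcd, b | gcd(j, i).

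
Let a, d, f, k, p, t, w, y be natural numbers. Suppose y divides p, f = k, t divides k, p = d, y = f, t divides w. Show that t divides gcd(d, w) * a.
y = f and f = k, so y = k. From y divides p, k divides p. p = d, so k divides d. t divides k, so t divides d. From t divides w, t divides gcd(d, w). Then t divides gcd(d, w) * a.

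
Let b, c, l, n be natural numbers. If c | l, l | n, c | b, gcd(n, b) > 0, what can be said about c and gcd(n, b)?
c ≤ gcd(n, b)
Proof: Because c | l and l | n, c | n. c | b, so c | gcd(n, b). Since gcd(n, b) > 0, c ≤ gcd(n, b).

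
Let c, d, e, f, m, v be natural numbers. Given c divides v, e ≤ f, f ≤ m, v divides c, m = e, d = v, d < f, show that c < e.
From v divides c and c divides v, v = c. m = e and f ≤ m, therefore f ≤ e. e ≤ f, so f = e. Since d < f, d < e. d = v, so v < e. v = c, so c < e.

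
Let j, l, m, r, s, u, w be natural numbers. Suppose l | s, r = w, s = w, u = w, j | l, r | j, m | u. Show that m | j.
Because r = w and r | j, w | j. Since s = w and l | s, l | w. Since j | l, j | w. w | j, so w = j. u = w, so u = j. Since m | u, m | j.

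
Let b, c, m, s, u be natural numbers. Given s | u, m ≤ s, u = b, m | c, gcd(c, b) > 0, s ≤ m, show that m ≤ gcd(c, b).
Because s ≤ m and m ≤ s, s = m. Since u = b and s | u, s | b. Since s = m, m | b. Since m | c, m | gcd(c, b). Since gcd(c, b) > 0, m ≤ gcd(c, b).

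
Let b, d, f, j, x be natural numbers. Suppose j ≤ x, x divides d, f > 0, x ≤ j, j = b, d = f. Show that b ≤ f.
Because x ≤ j and j ≤ x, x = j. Because j = b, x = b. d = f and x divides d, hence x divides f. Since f > 0, x ≤ f. Since x = b, b ≤ f.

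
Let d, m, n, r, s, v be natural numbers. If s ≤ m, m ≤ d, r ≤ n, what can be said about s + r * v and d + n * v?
s + r * v ≤ d + n * v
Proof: s ≤ m and m ≤ d, hence s ≤ d. r ≤ n. By multiplying by a non-negative, r * v ≤ n * v. Since s ≤ d, s + r * v ≤ d + n * v.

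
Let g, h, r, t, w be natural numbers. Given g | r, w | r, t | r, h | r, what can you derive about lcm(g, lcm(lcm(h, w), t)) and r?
lcm(g, lcm(lcm(h, w), t)) | r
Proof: h | r and w | r, so lcm(h, w) | r. Since t | r, lcm(lcm(h, w), t) | r. g | r, so lcm(g, lcm(lcm(h, w), t)) | r.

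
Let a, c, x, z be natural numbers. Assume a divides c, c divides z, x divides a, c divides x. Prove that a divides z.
From c divides x and x divides a, c divides a. a divides c, so c = a. c divides z, so a divides z.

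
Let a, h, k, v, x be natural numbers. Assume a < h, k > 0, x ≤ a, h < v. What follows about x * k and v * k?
x * k < v * k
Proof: x ≤ a and a < h, hence x < h. h < v, so x < v. From k > 0, x * k < v * k.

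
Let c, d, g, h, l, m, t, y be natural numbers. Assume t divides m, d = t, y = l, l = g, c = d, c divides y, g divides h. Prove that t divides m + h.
y = l and l = g, thus y = g. c = d and c divides y, so d divides y. y = g, so d divides g. Since g divides h, d divides h. d = t, so t divides h. Because t divides m, t divides m + h.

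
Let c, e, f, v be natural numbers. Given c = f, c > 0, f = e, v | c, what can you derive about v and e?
v ≤ e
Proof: From c = f and f = e, c = e. v | c and c > 0, thus v ≤ c. c = e, so v ≤ e.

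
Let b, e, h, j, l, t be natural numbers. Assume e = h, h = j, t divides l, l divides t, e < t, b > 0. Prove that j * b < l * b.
e = h and h = j, therefore e = j. Since t divides l and l divides t, t = l. Since e < t, e < l. Since e = j, j < l. Since b > 0, by multiplying by a positive, j * b < l * b.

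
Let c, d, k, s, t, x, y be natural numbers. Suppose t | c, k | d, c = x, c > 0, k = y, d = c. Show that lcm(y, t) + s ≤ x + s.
d = c and k | d, so k | c. Because k = y, y | c. t | c, so lcm(y, t) | c. c > 0, so lcm(y, t) ≤ c. c = x, so lcm(y, t) ≤ x. Then lcm(y, t) + s ≤ x + s.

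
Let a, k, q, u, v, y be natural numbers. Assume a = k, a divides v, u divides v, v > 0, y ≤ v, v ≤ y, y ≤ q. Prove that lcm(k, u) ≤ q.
Because a = k and a divides v, k divides v. Since u divides v, lcm(k, u) divides v. Since v > 0, lcm(k, u) ≤ v. Since y ≤ v and v ≤ y, y = v. Since y ≤ q, v ≤ q. Since lcm(k, u) ≤ v, lcm(k, u) ≤ q.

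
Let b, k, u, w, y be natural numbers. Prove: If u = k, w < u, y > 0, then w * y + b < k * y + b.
u = k and w < u, so w < k. Since y > 0, w * y < k * y. Then w * y + b < k * y + b.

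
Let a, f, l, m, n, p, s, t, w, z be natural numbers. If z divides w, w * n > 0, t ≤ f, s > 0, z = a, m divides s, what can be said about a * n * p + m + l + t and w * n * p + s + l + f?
a * n * p + m + l + t ≤ w * n * p + s + l + f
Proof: z = a and z divides w, so a divides w. Then a * n divides w * n. w * n > 0, so a * n ≤ w * n. By multiplying by a non-negative, a * n * p ≤ w * n * p. Because m divides s and s > 0, m ≤ s. Then m + l ≤ s + l. Since a * n * p ≤ w * n * p, a * n * p + m + l ≤ w * n * p + s + l. t ≤ f, so a * n * p + m + l + t ≤ w * n * p + s + l + f.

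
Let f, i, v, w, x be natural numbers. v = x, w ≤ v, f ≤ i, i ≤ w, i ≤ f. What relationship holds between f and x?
f ≤ x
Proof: i ≤ f and f ≤ i, thus i = f. i ≤ w, so f ≤ w. v = x and w ≤ v, hence w ≤ x. Since f ≤ w, f ≤ x.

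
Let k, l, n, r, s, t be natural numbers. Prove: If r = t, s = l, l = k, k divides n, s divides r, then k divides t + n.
s = l and l = k, so s = k. Since s divides r, k divides r. Since r = t, k divides t. Since k divides n, k divides t + n.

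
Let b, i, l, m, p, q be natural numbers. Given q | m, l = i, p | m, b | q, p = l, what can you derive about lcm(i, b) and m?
lcm(i, b) | m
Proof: p = l and p | m, so l | m. Since l = i, i | m. Because b | q and q | m, b | m. i | m, so lcm(i, b) | m.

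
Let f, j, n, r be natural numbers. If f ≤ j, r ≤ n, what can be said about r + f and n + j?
r + f ≤ n + j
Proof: r ≤ n and f ≤ j. By adding inequalities, r + f ≤ n + j.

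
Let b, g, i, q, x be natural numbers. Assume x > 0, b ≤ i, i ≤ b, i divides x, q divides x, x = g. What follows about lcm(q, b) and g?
lcm(q, b) ≤ g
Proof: i ≤ b and b ≤ i, hence i = b. i divides x, so b divides x. Since q divides x, lcm(q, b) divides x. x > 0, so lcm(q, b) ≤ x. x = g, so lcm(q, b) ≤ g.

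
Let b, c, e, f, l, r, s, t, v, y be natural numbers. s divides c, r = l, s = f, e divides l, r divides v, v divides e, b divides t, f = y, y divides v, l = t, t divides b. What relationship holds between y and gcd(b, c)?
y divides gcd(b, c)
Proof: t divides b and b divides t, therefore t = b. From l = t, l = b. From v divides e and e divides l, v divides l. r = l and r divides v, thus l divides v. Since v divides l, v = l. y divides v, so y divides l. l = b, so y divides b. Since s = f and f = y, s = y. s divides c, so y divides c. Since y divides b, y divides gcd(b, c).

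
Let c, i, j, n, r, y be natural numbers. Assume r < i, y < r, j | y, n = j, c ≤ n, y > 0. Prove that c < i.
n = j and c ≤ n, thus c ≤ j. j | y and y > 0, therefore j ≤ y. Since c ≤ j, c ≤ y. y < r and r < i, thus y < i. c ≤ y, so c < i.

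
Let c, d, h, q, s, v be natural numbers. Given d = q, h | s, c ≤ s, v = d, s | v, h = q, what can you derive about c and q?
c ≤ q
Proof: v = d and d = q, hence v = q. s | v, so s | q. h = q and h | s, thus q | s. s | q, so s = q. c ≤ s, so c ≤ q.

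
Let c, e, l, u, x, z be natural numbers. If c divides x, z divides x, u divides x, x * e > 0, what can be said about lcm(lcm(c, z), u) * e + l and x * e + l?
lcm(lcm(c, z), u) * e + l ≤ x * e + l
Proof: From c divides x and z divides x, lcm(c, z) divides x. u divides x, so lcm(lcm(c, z), u) divides x. Then lcm(lcm(c, z), u) * e divides x * e. Since x * e > 0, lcm(lcm(c, z), u) * e ≤ x * e. Then lcm(lcm(c, z), u) * e + l ≤ x * e + l.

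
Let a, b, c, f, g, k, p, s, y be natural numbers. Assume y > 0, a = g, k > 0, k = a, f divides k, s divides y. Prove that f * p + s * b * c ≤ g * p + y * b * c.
k = a and a = g, therefore k = g. f divides k and k > 0, therefore f ≤ k. Since k = g, f ≤ g. By multiplying by a non-negative, f * p ≤ g * p. Because s divides y and y > 0, s ≤ y. By multiplying by a non-negative, s * b ≤ y * b. By multiplying by a non-negative, s * b * c ≤ y * b * c. Since f * p ≤ g * p, f * p + s * b * c ≤ g * p + y * b * c.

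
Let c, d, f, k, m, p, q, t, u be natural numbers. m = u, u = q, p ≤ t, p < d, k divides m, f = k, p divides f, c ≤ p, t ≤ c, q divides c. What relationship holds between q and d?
q < d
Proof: f = k and p divides f, thus p divides k. m = u and u = q, therefore m = q. k divides m, so k divides q. From p divides k, p divides q. p ≤ t and t ≤ c, hence p ≤ c. Since c ≤ p, c = p. Since q divides c, q divides p. p divides q, so p = q. p < d, so q < d.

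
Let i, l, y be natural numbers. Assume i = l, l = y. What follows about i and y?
i = y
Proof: i = l and l = y. By transitivity, i = y.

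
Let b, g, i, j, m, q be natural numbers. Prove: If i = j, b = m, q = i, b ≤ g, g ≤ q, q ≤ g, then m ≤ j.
From q = i and i = j, q = j. g ≤ q and q ≤ g, hence g = q. From b ≤ g, b ≤ q. b = m, so m ≤ q. q = j, so m ≤ j.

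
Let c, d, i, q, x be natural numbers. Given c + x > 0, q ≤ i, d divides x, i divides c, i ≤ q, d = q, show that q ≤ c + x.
Since i ≤ q and q ≤ i, i = q. Because i divides c, q divides c. d = q and d divides x, so q divides x. q divides c, so q divides c + x. Since c + x > 0, q ≤ c + x.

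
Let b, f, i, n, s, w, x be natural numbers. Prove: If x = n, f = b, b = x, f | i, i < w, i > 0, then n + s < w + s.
Because b = x and x = n, b = n. Since f = b and f | i, b | i. From i > 0, b ≤ i. b = n, so n ≤ i. Since i < w, n < w. Then n + s < w + s.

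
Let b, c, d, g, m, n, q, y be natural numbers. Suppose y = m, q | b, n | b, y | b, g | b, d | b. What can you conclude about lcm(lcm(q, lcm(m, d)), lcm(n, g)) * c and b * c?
lcm(lcm(q, lcm(m, d)), lcm(n, g)) * c | b * c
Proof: Since y = m and y | b, m | b. d | b, so lcm(m, d) | b. Because q | b, lcm(q, lcm(m, d)) | b. From n | b and g | b, lcm(n, g) | b. Since lcm(q, lcm(m, d)) | b, lcm(lcm(q, lcm(m, d)), lcm(n, g)) | b. Then lcm(lcm(q, lcm(m, d)), lcm(n, g)) * c | b * c.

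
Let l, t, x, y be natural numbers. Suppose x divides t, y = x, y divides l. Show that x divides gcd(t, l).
y = x and y divides l, therefore x divides l. x divides t, so x divides gcd(t, l).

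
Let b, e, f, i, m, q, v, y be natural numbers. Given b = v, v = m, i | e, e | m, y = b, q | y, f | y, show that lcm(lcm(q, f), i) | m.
y = b and b = v, so y = v. Since v = m, y = m. Because q | y and f | y, lcm(q, f) | y. y = m, so lcm(q, f) | m. i | e and e | m, hence i | m. lcm(q, f) | m, so lcm(lcm(q, f), i) | m.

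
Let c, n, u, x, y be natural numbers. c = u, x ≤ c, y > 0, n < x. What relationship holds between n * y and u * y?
n * y < u * y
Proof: From n < x and x ≤ c, n < c. Since c = u, n < u. Combining with y > 0, by multiplying by a positive, n * y < u * y.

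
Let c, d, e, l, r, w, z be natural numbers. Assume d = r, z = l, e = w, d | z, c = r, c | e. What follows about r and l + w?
r | l + w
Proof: d = r and d | z, hence r | z. Because z = l, r | l. e = w and c | e, thus c | w. c = r, so r | w. r | l, so r | l + w.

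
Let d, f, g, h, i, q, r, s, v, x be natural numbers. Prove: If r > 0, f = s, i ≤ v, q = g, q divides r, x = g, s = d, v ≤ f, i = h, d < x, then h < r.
f = s and s = d, thus f = d. From i ≤ v and v ≤ f, i ≤ f. Since f = d, i ≤ d. d < x, so i < x. From i = h, h < x. x = g, so h < g. q = g and q divides r, hence g divides r. Because r > 0, g ≤ r. Since h < g, h < r.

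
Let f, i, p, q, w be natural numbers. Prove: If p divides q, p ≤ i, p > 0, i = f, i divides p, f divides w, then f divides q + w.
i divides p and p > 0, hence i ≤ p. Since p ≤ i, p = i. i = f, so p = f. p divides q, so f divides q. Since f divides w, f divides q + w.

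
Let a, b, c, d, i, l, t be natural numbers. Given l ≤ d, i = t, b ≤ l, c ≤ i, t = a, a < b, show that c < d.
Since i = t and t = a, i = a. Since c ≤ i, c ≤ a. Since a < b, c < b. b ≤ l and l ≤ d, hence b ≤ d. Since c < b, c < d.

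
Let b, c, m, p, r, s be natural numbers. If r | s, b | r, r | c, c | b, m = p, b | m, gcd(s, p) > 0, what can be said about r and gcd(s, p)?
r ≤ gcd(s, p)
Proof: r | c and c | b, hence r | b. b | r, so b = r. m = p and b | m, so b | p. Since b = r, r | p. r | s, so r | gcd(s, p). Since gcd(s, p) > 0, r ≤ gcd(s, p).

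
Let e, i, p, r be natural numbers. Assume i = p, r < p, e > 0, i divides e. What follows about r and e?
r < e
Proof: i = p and i divides e, therefore p divides e. e > 0, so p ≤ e. Since r < p, r < e.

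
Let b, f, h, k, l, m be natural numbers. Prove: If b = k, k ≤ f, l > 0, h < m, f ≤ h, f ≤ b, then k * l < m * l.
b = k and f ≤ b, so f ≤ k. Since k ≤ f, f = k. f ≤ h and h < m, hence f < m. Since f = k, k < m. Combining with l > 0, by multiplying by a positive, k * l < m * l.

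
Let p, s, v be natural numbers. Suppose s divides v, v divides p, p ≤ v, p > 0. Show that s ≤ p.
v divides p and p > 0, thus v ≤ p. Since p ≤ v, v = p. Because s divides v, s divides p. p > 0, so s ≤ p.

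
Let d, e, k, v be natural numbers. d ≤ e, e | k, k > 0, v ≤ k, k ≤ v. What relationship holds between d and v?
d ≤ v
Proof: k ≤ v and v ≤ k, so k = v. e | k and k > 0, therefore e ≤ k. Since k = v, e ≤ v. Since d ≤ e, d ≤ v.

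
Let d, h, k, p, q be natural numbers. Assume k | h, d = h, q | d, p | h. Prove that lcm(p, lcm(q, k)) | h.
From d = h and q | d, q | h. Since k | h, lcm(q, k) | h. p | h, so lcm(p, lcm(q, k)) | h.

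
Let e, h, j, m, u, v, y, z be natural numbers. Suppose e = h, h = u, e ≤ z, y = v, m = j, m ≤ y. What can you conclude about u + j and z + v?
u + j ≤ z + v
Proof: Because e = h and h = u, e = u. Since e ≤ z, u ≤ z. From m = j and m ≤ y, j ≤ y. Since y = v, j ≤ v. From u ≤ z, u + j ≤ z + v.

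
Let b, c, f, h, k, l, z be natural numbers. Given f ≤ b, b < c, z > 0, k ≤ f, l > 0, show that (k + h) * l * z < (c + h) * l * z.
k ≤ f and f ≤ b, hence k ≤ b. Since b < c, k < c. Then k + h < c + h. Combining with l > 0, by multiplying by a positive, (k + h) * l < (c + h) * l. Using z > 0, by multiplying by a positive, (k + h) * l * z < (c + h) * l * z.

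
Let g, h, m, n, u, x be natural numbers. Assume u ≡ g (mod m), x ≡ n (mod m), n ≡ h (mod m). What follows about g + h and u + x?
g + h ≡ u + x (mod m)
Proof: From x ≡ n (mod m) and n ≡ h (mod m), x ≡ h (mod m). u ≡ g (mod m), so u + x ≡ g + h (mod m). Then g + h ≡ u + x (mod m).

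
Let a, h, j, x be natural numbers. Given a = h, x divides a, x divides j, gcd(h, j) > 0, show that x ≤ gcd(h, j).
a = h and x divides a, hence x divides h. x divides j, so x divides gcd(h, j). gcd(h, j) > 0, so x ≤ gcd(h, j).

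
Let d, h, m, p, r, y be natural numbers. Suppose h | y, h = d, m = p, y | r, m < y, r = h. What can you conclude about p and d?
p < d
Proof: Because r = h and y | r, y | h. h | y, so y = h. h = d, so y = d. m < y, so m < d. m = p, so p < d.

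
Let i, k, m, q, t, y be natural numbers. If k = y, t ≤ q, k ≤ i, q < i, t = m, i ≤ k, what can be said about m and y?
m < y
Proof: From i ≤ k and k ≤ i, i = k. Since k = y, i = y. Because t = m and t ≤ q, m ≤ q. From q < i, m < i. i = y, so m < y.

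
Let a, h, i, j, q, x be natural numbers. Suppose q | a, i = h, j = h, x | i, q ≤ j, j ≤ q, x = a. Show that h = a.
q ≤ j and j ≤ q, therefore q = j. Since j = h, q = h. q | a, so h | a. Because x = a and x | i, a | i. From i = h, a | h. Since h | a, h = a.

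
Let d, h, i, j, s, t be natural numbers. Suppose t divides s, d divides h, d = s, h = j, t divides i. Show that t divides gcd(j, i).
From h = j and d divides h, d divides j. d = s, so s divides j. Since t divides s, t divides j. Because t divides i, t divides gcd(j, i).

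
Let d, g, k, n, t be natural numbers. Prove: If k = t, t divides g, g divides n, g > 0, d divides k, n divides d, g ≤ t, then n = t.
k = t and d divides k, thus d divides t. n divides d, so n divides t. t divides g and g > 0, so t ≤ g. g ≤ t, so g = t. g divides n, so t divides n. Since n divides t, n = t.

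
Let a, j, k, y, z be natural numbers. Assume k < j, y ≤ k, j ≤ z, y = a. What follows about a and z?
a < z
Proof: From y ≤ k and k < j, y < j. j ≤ z, so y < z. Since y = a, a < z.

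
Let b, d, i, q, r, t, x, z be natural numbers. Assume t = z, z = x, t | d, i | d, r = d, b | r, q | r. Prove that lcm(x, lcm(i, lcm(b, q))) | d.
t = z and z = x, thus t = x. t | d, so x | d. Because b | r and q | r, lcm(b, q) | r. r = d, so lcm(b, q) | d. Since i | d, lcm(i, lcm(b, q)) | d. Since x | d, lcm(x, lcm(i, lcm(b, q))) | d.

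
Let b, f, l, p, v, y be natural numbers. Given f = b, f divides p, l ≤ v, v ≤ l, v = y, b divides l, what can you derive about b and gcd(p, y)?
b divides gcd(p, y)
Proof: f = b and f divides p, so b divides p. l ≤ v and v ≤ l, therefore l = v. Since v = y, l = y. Since b divides l, b divides y. b divides p, so b divides gcd(p, y).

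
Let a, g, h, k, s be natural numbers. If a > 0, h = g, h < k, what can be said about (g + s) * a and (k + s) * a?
(g + s) * a < (k + s) * a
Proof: h = g and h < k, therefore g < k. Then g + s < k + s. a > 0, so (g + s) * a < (k + s) * a.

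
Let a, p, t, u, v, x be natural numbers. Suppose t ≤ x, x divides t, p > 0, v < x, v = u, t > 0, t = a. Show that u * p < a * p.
x divides t and t > 0, thus x ≤ t. t ≤ x, so x = t. Since t = a, x = a. Because v < x, v < a. Since v = u, u < a. Using p > 0, by multiplying by a positive, u * p < a * p.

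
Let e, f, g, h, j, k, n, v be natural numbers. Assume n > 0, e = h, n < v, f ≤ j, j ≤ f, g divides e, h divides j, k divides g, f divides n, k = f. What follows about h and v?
h < v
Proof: e = h and g divides e, so g divides h. Since k divides g, k divides h. From k = f, f divides h. Since j ≤ f and f ≤ j, j = f. Since h divides j, h divides f. Because f divides h, f = h. Because f divides n and n > 0, f ≤ n. n < v, so f < v. Because f = h, h < v.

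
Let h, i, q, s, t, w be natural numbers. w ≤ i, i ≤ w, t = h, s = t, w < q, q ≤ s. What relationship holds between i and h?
i < h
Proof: Since w ≤ i and i ≤ w, w = i. w < q and q ≤ s, so w < s. From s = t, w < t. Since t = h, w < h. Since w = i, i < h.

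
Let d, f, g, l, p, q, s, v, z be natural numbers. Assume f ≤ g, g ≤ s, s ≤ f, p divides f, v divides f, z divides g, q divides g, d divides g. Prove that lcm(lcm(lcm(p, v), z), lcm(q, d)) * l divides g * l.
g ≤ s and s ≤ f, therefore g ≤ f. Since f ≤ g, f = g. Because p divides f and v divides f, lcm(p, v) divides f. Since f = g, lcm(p, v) divides g. z divides g, so lcm(lcm(p, v), z) divides g. q divides g and d divides g, thus lcm(q, d) divides g. Since lcm(lcm(p, v), z) divides g, lcm(lcm(lcm(p, v), z), lcm(q, d)) divides g. Then lcm(lcm(lcm(p, v), z), lcm(q, d)) * l divides g * l.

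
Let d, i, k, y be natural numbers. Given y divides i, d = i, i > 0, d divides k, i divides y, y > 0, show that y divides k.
i divides y and y > 0, thus i ≤ y. y divides i and i > 0, therefore y ≤ i. i ≤ y, so i = y. d = i, so d = y. Since d divides k, y divides k.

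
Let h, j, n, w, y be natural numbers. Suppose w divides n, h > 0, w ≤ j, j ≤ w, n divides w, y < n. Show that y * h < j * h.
n divides w and w divides n, hence n = w. From w ≤ j and j ≤ w, w = j. n = w, so n = j. Since y < n, y < j. Using h > 0, by multiplying by a positive, y * h < j * h.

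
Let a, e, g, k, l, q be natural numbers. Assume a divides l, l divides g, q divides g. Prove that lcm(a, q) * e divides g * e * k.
Since a divides l and l divides g, a divides g. q divides g, so lcm(a, q) divides g. Then lcm(a, q) * e divides g * e. Then lcm(a, q) * e divides g * e * k.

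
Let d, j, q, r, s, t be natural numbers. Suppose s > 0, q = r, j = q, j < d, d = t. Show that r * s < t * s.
Since j = q and q = r, j = r. d = t and j < d, thus j < t. j = r, so r < t. Since s > 0, by multiplying by a positive, r * s < t * s.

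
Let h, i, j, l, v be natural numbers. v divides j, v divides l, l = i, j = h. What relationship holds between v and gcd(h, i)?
v divides gcd(h, i)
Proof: j = h and v divides j, therefore v divides h. l = i and v divides l, thus v divides i. From v divides h, v divides gcd(h, i).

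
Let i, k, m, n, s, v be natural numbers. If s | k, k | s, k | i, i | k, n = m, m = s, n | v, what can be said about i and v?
i | v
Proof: Since s | k and k | s, s = k. Because k | i and i | k, k = i. s = k, so s = i. n = m and m = s, thus n = s. Since n | v, s | v. Since s = i, i | v.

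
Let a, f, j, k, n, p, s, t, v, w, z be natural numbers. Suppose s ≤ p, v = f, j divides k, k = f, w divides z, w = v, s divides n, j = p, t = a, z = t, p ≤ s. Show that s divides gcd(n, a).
p ≤ s and s ≤ p, so p = s. k = f and j divides k, so j divides f. Since j = p, p divides f. w = v and v = f, thus w = f. w divides z, so f divides z. p divides f, so p divides z. z = t, so p divides t. p = s, so s divides t. Since t = a, s divides a. From s divides n, s divides gcd(n, a).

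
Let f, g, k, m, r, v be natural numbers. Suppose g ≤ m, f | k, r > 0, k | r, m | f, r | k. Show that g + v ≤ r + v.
k | r and r | k, so k = r. Because m | f and f | k, m | k. Since k = r, m | r. r > 0, so m ≤ r. g ≤ m, so g ≤ r. Then g + v ≤ r + v.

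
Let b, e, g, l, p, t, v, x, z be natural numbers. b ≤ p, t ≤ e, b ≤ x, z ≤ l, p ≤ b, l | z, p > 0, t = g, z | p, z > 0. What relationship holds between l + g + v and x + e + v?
l + g + v ≤ x + e + v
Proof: Since l | z and z > 0, l ≤ z. Because z ≤ l, z = l. p ≤ b and b ≤ p, thus p = b. Because z | p and p > 0, z ≤ p. p = b, so z ≤ b. Since z = l, l ≤ b. Since b ≤ x, l ≤ x. Because t = g and t ≤ e, g ≤ e. Since l ≤ x, l + g ≤ x + e. Then l + g + v ≤ x + e + v.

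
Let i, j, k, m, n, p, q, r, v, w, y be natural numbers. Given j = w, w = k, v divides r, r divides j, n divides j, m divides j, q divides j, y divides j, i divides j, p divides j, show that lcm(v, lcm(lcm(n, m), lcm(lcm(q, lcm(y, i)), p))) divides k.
j = w and w = k, hence j = k. v divides r and r divides j, hence v divides j. Because n divides j and m divides j, lcm(n, m) divides j. y divides j and i divides j, therefore lcm(y, i) divides j. From q divides j, lcm(q, lcm(y, i)) divides j. p divides j, so lcm(lcm(q, lcm(y, i)), p) divides j. Since lcm(n, m) divides j, lcm(lcm(n, m), lcm(lcm(q, lcm(y, i)), p)) divides j. From v divides j, lcm(v, lcm(lcm(n, m), lcm(lcm(q, lcm(y, i)), p))) divides j. From j = k, lcm(v, lcm(lcm(n, m), lcm(lcm(q, lcm(y, i)), p))) divides k.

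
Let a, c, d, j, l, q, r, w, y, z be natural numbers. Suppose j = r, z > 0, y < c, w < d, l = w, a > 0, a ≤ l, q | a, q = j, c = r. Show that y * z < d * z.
c = r and y < c, hence y < r. From q = j and j = r, q = r. Since q | a, r | a. a > 0, so r ≤ a. y < r, so y < a. l = w and a ≤ l, hence a ≤ w. Since w < d, a < d. y < a, so y < d. Since z > 0, y * z < d * z.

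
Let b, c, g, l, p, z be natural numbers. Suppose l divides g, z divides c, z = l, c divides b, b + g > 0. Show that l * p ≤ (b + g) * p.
Because z divides c and c divides b, z divides b. Since z = l, l divides b. Since l divides g, l divides b + g. Since b + g > 0, l ≤ b + g. By multiplying by a non-negative, l * p ≤ (b + g) * p.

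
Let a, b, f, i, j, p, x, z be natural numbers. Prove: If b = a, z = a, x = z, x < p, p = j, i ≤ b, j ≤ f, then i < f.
b = a and i ≤ b, so i ≤ a. From x = z and z = a, x = a. p = j and x < p, so x < j. Since j ≤ f, x < f. Because x = a, a < f. Since i ≤ a, i < f.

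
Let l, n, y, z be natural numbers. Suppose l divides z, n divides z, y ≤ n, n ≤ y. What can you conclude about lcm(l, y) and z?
lcm(l, y) divides z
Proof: From n ≤ y and y ≤ n, n = y. Since n divides z, y divides z. l divides z, so lcm(l, y) divides z.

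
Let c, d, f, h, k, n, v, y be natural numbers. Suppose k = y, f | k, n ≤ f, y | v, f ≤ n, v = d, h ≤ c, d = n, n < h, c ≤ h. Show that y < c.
f ≤ n and n ≤ f, hence f = n. Because k = y and f | k, f | y. f = n, so n | y. From v = d and d = n, v = n. Since y | v, y | n. n | y, so n = y. Since h ≤ c and c ≤ h, h = c. Since n < h, n < c. Since n = y, y < c.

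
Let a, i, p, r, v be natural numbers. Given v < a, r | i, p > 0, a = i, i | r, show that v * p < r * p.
i | r and r | i, hence i = r. Since a = i, a = r. From v < a, v < r. Since p > 0, v * p < r * p.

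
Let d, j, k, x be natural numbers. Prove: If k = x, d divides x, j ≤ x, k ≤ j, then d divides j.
Since k = x and k ≤ j, x ≤ j. Since j ≤ x, x = j. d divides x, so d divides j.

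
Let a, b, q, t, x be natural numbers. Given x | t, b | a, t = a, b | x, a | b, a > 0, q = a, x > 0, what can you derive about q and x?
q = x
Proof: Because b | a and a | b, b = a. Since b | x, a | x. x > 0, so a ≤ x. t = a and x | t, thus x | a. Since a > 0, x ≤ a. Since a ≤ x, a = x. Because q = a, q = x.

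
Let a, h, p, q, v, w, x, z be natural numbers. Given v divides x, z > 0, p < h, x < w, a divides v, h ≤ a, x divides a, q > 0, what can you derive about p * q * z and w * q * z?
p * q * z < w * q * z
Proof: From a divides v and v divides x, a divides x. x divides a, so a = x. h ≤ a, so h ≤ x. Since p < h, p < x. x < w, so p < w. Combining with q > 0, by multiplying by a positive, p * q < w * q. Since z > 0, by multiplying by a positive, p * q * z < w * q * z.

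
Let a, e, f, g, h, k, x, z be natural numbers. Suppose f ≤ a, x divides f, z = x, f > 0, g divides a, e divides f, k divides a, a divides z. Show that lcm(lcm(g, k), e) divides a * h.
From g divides a and k divides a, lcm(g, k) divides a. z = x and a divides z, hence a divides x. Since x divides f, a divides f. Since f > 0, a ≤ f. f ≤ a, so f = a. e divides f, so e divides a. Since lcm(g, k) divides a, lcm(lcm(g, k), e) divides a. Then lcm(lcm(g, k), e) divides a * h.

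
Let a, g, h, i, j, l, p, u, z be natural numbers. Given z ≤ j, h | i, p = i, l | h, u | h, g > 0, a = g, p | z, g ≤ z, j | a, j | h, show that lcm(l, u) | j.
Because a = g and j | a, j | g. Because g > 0, j ≤ g. Since g ≤ z, j ≤ z. Since z ≤ j, z = j. From p = i and p | z, i | z. h | i, so h | z. Because z = j, h | j. Since j | h, h = j. l | h and u | h, thus lcm(l, u) | h. Since h = j, lcm(l, u) | j.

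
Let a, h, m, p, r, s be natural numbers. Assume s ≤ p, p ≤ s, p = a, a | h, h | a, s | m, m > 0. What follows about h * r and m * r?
h * r ≤ m * r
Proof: s ≤ p and p ≤ s, hence s = p. Because p = a, s = a. a | h and h | a, thus a = h. Since s = a, s = h. s | m and m > 0, hence s ≤ m. Since s = h, h ≤ m. Then h * r ≤ m * r.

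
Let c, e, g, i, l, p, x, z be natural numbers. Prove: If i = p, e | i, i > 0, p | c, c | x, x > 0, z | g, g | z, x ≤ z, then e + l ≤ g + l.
e | i and i > 0, so e ≤ i. Since i = p, e ≤ p. p | c and c | x, thus p | x. x > 0, so p ≤ x. Since e ≤ p, e ≤ x. Because z | g and g | z, z = g. Since x ≤ z, x ≤ g. e ≤ x, so e ≤ g. Then e + l ≤ g + l.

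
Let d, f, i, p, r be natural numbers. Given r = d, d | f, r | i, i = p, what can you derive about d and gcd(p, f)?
d | gcd(p, f)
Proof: r = d and r | i, hence d | i. i = p, so d | p. d | f, so d | gcd(p, f).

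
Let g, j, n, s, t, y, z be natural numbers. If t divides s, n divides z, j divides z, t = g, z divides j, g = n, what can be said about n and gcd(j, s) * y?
n divides gcd(j, s) * y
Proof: From z divides j and j divides z, z = j. Since n divides z, n divides j. t = g and g = n, thus t = n. t divides s, so n divides s. Since n divides j, n divides gcd(j, s). Then n divides gcd(j, s) * y.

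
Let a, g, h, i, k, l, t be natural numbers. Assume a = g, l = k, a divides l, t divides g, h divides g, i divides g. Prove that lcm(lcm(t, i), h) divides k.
t divides g and i divides g, hence lcm(t, i) divides g. h divides g, so lcm(lcm(t, i), h) divides g. l = k and a divides l, so a divides k. Since a = g, g divides k. Since lcm(lcm(t, i), h) divides g, lcm(lcm(t, i), h) divides k.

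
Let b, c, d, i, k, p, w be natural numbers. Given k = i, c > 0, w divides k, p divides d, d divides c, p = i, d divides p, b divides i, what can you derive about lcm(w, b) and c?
lcm(w, b) ≤ c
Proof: Since k = i and w divides k, w divides i. Since b divides i, lcm(w, b) divides i. d divides p and p divides d, hence d = p. Since p = i, d = i. Since d divides c, i divides c. From lcm(w, b) divides i, lcm(w, b) divides c. Since c > 0, lcm(w, b) ≤ c.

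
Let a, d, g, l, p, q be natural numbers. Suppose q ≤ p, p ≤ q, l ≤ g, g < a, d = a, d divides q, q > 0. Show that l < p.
q ≤ p and p ≤ q, therefore q = p. Since d = a and d divides q, a divides q. q > 0, so a ≤ q. g < a, so g < q. Since l ≤ g, l < q. Since q = p, l < p.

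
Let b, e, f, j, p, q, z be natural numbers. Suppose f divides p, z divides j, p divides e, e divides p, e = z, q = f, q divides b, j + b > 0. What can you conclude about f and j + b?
f ≤ j + b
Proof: p divides e and e divides p, so p = e. Since e = z, p = z. Because f divides p, f divides z. Since z divides j, f divides j. q = f and q divides b, hence f divides b. f divides j, so f divides j + b. j + b > 0, so f ≤ j + b.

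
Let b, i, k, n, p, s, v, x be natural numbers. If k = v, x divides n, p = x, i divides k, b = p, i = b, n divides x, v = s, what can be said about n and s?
n divides s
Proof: x divides n and n divides x, thus x = n. i = b and b = p, hence i = p. Since p = x, i = x. k = v and i divides k, so i divides v. Since i = x, x divides v. Since v = s, x divides s. Since x = n, n divides s.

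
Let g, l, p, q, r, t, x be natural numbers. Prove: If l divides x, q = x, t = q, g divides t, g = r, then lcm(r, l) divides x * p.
From t = q and q = x, t = x. g divides t, so g divides x. From g = r, r divides x. l divides x, so lcm(r, l) divides x. Then lcm(r, l) divides x * p.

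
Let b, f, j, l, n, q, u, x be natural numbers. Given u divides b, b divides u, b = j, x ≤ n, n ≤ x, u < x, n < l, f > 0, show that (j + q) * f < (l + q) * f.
From u divides b and b divides u, u = b. Since b = j, u = j. From x ≤ n and n ≤ x, x = n. Since u < x, u < n. n < l, so u < l. Since u = j, j < l. Then j + q < l + q. Since f > 0, by multiplying by a positive, (j + q) * f < (l + q) * f.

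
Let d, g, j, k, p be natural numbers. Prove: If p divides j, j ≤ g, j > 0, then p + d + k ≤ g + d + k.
From p divides j and j > 0, p ≤ j. j ≤ g, so p ≤ g. Then p + d ≤ g + d. Then p + d + k ≤ g + d + k.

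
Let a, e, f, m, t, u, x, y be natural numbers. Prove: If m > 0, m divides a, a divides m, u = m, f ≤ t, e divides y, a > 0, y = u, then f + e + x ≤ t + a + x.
m divides a and a > 0, thus m ≤ a. Since a divides m and m > 0, a ≤ m. Since m ≤ a, m = a. y = u and u = m, hence y = m. e divides y, so e divides m. m > 0, so e ≤ m. Since m = a, e ≤ a. Then e + x ≤ a + x. f ≤ t, so f + e + x ≤ t + a + x.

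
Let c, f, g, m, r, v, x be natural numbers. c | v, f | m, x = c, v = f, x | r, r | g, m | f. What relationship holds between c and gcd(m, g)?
c | gcd(m, g)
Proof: f | m and m | f, so f = m. Since v = f, v = m. c | v, so c | m. x = c and x | r, therefore c | r. r | g, so c | g. Since c | m, c | gcd(m, g).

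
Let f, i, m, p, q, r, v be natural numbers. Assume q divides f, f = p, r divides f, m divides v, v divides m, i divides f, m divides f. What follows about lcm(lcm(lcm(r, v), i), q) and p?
lcm(lcm(lcm(r, v), i), q) divides p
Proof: Because m divides v and v divides m, m = v. m divides f, so v divides f. From r divides f, lcm(r, v) divides f. i divides f, so lcm(lcm(r, v), i) divides f. From q divides f, lcm(lcm(lcm(r, v), i), q) divides f. From f = p, lcm(lcm(lcm(r, v), i), q) divides p.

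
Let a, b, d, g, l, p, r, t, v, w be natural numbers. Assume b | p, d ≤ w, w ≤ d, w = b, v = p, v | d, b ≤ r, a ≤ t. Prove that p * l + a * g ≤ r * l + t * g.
From d ≤ w and w ≤ d, d = w. Since w = b, d = b. Because v = p and v | d, p | d. d = b, so p | b. b | p, so b = p. b ≤ r, so p ≤ r. Then p * l ≤ r * l. From a ≤ t, a * g ≤ t * g. Since p * l ≤ r * l, p * l + a * g ≤ r * l + t * g.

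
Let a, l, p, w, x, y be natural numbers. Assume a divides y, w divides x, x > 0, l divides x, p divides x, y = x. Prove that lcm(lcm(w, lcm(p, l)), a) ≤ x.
Since p divides x and l divides x, lcm(p, l) divides x. Since w divides x, lcm(w, lcm(p, l)) divides x. y = x and a divides y, thus a divides x. Since lcm(w, lcm(p, l)) divides x, lcm(lcm(w, lcm(p, l)), a) divides x. x > 0, so lcm(lcm(w, lcm(p, l)), a) ≤ x.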